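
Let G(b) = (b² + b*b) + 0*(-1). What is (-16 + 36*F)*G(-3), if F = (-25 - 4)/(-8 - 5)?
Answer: 15048/13 ≈ 1157.5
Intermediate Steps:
F = 29/13 (F = -29/(-13) = -29*(-1/13) = 29/13 ≈ 2.2308)
G(b) = 2*b² (G(b) = (b² + b²) + 0 = 2*b² + 0 = 2*b²)
(-16 + 36*F)*G(-3) = (-16 + 36*(29/13))*(2*(-3)²) = (-16 + 1044/13)*(2*9) = (836/13)*18 = 15048/13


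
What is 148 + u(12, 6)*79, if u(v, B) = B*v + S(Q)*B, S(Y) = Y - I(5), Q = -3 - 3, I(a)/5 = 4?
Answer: -6488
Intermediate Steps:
I(a) = 20 (I(a) = 5*4 = 20)
Q = -6
S(Y) = -20 + Y (S(Y) = Y - 1*20 = Y - 20 = -20 + Y)
u(v, B) = -26*B + B*v (u(v, B) = B*v + (-20 - 6)*B = B*v - 26*B = -26*B + B*v)
148 + u(12, 6)*79 = 148 + (6*(-26 + 12))*79 = 148 + (6*(-14))*79 = 148 - 84*79 = 148 - 6636 = -6488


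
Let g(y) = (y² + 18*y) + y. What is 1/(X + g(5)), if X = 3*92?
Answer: 1/396 ≈ 0.0025253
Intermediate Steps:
g(y) = y² + 19*y
X = 276
1/(X + g(5)) = 1/(276 + 5*(19 + 5)) = 1/(276 + 5*24) = 1/(276 + 120) = 1/396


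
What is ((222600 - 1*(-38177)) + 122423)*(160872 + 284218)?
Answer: 170558488000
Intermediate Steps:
((222600 - 1*(-38177)) + 122423)*(160872 + 284218) = ((222600 + 38177) + 122423)*445090 = (260777 + 122423)*445090 = 383200*445090 = 170558488000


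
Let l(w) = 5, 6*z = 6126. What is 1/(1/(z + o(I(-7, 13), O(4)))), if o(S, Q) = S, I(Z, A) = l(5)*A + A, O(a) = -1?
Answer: 1099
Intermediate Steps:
z = 1021 (z = (⅙)*6126 = 1021)
I(Z, A) = 6*A (I(Z, A) = 5*A + A = 6*A)
1/(1/(z + o(I(-7, 13), O(4)))) = 1/(1/(1021 + 6*13)) = 1/(1/(1021 + 78)) = 1/(1/1099) = 1099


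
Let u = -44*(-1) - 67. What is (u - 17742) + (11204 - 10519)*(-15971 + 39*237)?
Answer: -4626445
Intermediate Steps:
u = -23 (u = 44 - 67 = -23)
(u - 17742) + (11204 - 10519)*(-15971 + 39*237) = (-23 - 17742) + (11204 - 10519)*(-15971 + 39*237) = -17765 + 685*(-15971 + 9243) = -17765 + 685*(-6728) = -17765 - 4608680 = -4626445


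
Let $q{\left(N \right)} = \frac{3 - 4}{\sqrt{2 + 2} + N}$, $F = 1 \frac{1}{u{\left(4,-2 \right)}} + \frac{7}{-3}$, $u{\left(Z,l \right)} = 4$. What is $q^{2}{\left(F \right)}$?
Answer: $144$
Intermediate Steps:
$F = - \frac{25}{12}$ ($F = 1 \cdot \frac{1}{4} + \frac{7}{-3} = 1 \cdot \frac{1}{4} + 7 \left(- \frac{1}{3}\right) = \frac{1}{4} - \frac{7}{3} = - \frac{25}{12} \approx -2.0833$)
$q{\left(N \right)} = - \frac{1}{2 + N}$ ($q{\left(N \right)} = - \frac{1}{\sqrt{4} + N} = - \frac{1}{2 + N}$)
$q^{2}{\left(F \right)} = \left(- \frac{1}{2 - \frac{25}{12}}\right)^{2} = \left(- \frac{1}{- \frac{1}{12}}\right)^{2} = \left(\left(-1\right) \left(-12\right)\right)^{2} = 12^{2} = 144$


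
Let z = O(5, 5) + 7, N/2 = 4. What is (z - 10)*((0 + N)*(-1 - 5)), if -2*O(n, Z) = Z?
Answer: 264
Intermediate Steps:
N = 8 (N = 2*4 = 8)
O(n, Z) = -Z/2
z = 9/2 (z = -1/2*5 + 7 = -5/2 + 7 = 9/2 ≈ 4.5000)
(z - 10)*((0 + N)*(-1 - 5)) = (9/2 - 10)*((0 + 8)*(-1 - 5)) = -44*(-6) = -11/2*(-48) = 264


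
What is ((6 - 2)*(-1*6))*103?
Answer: -2472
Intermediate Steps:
((6 - 2)*(-1*6))*103 = (4*(-6))*103 = -24*103 = -2472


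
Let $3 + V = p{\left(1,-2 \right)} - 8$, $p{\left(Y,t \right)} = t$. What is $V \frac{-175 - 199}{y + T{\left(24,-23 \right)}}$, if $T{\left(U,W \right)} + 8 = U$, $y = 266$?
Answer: $\frac{2431}{141} \approx 17.241$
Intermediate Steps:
$T{\left(U,W \right)} = -8 + U$
$V = -13$ ($V = -3 - 10 = -13$)
$V \frac{-175 - 199}{y + T{\left(24,-23 \right)}} = - 13 \frac{-175 - 199}{266 + \left(-8 + 24\right)} = - 13 \left(- \frac{374}{266 + 16}\right) = - 13 \left(- \frac{374}{282}\right) = - 13 \left(\left(-374\right) \frac{1}{282}\right) = \left(-13\right) \left(- \frac{187}{141}\right) = \frac{2431}{141}$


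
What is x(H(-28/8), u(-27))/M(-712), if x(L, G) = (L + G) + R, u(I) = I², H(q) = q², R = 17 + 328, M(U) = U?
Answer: -4345/2848 ≈ -1.5256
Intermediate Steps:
R = 345
x(L, G) = 345 + G + L (x(L, G) = (L + G) + 345 = (G + L) + 345 = 345 + G + L)
x(H(-28/8), u(-27))/M(-712) = (345 + (-27)² + (-28/8)²)/(-712) = (345 + 729 + (-28*⅛)²)*(-1/712) = (345 + 729 + (-7/2)²)*(-1/712) = (345 + 729 + 49/4)*(-1/712) = (4345/4)*(-1/712) = -4345/2848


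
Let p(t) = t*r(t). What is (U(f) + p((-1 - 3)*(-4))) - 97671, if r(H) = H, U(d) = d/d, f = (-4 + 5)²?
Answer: -97414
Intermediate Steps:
f = 1 (f = 1² = 1)
U(d) = 1
p(t) = t² (p(t) = t*t = t²)
(U(f) + p((-1 - 3)*(-4))) - 97671 = (1 + ((-1 - 3)*(-4))²) - 97671 = (1 + (-4*(-4))²) - 97671 = (1 + 16²) - 97671 = (1 + 256) - 97671 = 257 - 97671 = -97414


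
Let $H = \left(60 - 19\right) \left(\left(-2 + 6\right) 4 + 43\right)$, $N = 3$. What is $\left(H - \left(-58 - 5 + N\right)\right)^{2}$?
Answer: $6145441$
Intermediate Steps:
$H = 2419$ ($H = 41 \left(4 \cdot 4 + 43\right) = 41 \left(16 + 43\right) = 41 \cdot 59 = 2419$)
$\left(H - \left(-58 - 5 + N\right)\right)^{2} = \left(2419 + \left(58 - \left(3 + 5 \left(-1\right)\right)\right)\right)^{2} = \left(2419 + \left(58 - \left(3 - 5\right)\right)\right)^{2} = \left(2419 + \left(58 - -2\right)\right)^{2} = \left(2419 + \left(58 + 2\right)\right)^{2} = \left(2419 + 60\right)^{2} = 2479^{2} = 6145441$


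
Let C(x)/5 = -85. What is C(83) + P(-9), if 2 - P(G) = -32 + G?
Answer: -382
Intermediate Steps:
C(x) = -425 (C(x) = 5*(-85) = -425)
P(G) = 34 - G (P(G) = 2 - (-32 + G) = 2 + (32 - G) = 34 - G)
C(83) + P(-9) = -425 + (34 - 1*(-9)) = -425 + (34 + 9) = -425 + 43 = -382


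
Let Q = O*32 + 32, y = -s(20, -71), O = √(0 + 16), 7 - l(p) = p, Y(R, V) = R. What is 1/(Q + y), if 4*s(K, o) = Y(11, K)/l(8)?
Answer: 4/651 ≈ 0.0061444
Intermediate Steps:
l(p) = 7 - p
O = 4 (O = √16 = 4)
s(K, o) = -11/4 (s(K, o) = (11/(7 - 1*8))/4 = (11/(7 - 8))/4 = (11/(-1))/4 = (11*(-1))/4 = (¼)*(-11) = -11/4)
y = 11/4 (y = -1*(-11/4) = 11/4 ≈ 2.7500)
Q = 160 (Q = 4*32 + 32 = 128 + 32 = 160)
1/(Q + y) = 1/(160 + 11/4) = 1/(651/4) = 4/651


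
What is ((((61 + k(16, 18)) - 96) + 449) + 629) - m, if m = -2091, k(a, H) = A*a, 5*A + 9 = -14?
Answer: 15302/5 ≈ 3060.4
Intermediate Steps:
A = -23/5 (A = -9/5 + (⅕)*(-14) = -9/5 - 14/5 = -23/5 ≈ -4.6000)
k(a, H) = -23*a/5
((((61 + k(16, 18)) - 96) + 449) + 629) - m = ((((61 - 23/5*16) - 96) + 449) + 629) - 1*(-2091) = ((((61 - 368/5) - 96) + 449) + 629) + 2091 = (((-63/5 - 96) + 449) + 629) + 2091 = ((-543/5 + 449) + 629) + 2091 = (1702/5 + 629) + 2091 = 4847/5 + 2091 = 15302/5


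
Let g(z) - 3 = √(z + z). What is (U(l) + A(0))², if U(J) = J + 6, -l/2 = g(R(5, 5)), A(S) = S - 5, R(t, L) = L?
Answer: 65 + 20*√10 ≈ 128.25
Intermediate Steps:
A(S) = -5 + S
g(z) = 3 + √2*√z (g(z) = 3 + √(z + z) = 3 + √(2*z) = 3 + √2*√z)
l = -6 - 2*√10 (l = -2*(3 + √2*√5) = -2*(3 + √10) = -6 - 2*√10 ≈ -12.325)
U(J) = 6 + J
(U(l) + A(0))² = ((6 + (-6 - 2*√10)) + (-5 + 0))² = (-2*√10 - 5)² = (-5 - 2*√10)²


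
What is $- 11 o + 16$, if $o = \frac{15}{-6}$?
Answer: $\frac{87}{2} \approx 43.5$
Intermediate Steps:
$o = - \frac{5}{2}$ ($o = 15 \left(- \frac{1}{6}\right) = - \frac{5}{2} \approx -2.5$)
$- 11 o + 16 = \left(-11\right) \left(- \frac{5}{2}\right) + 16 = \frac{55}{2} + 16 = \frac{87}{2}$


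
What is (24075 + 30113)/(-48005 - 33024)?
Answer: -2356/3523 ≈ -0.66875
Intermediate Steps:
(24075 + 30113)/(-48005 - 33024) = 54188/(-81029) = 54188*(-1/81029) = -2356/3523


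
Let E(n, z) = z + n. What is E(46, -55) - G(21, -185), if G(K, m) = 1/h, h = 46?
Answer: -415/46 ≈ -9.0217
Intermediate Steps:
G(K, m) = 1/46
E(n, z) = n + z
E(46, -55) - G(21, -185) = (46 - 55) - 1*1/46 = -9 - 1/46 = -415/46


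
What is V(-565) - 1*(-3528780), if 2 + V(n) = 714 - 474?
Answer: 3529018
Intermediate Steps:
V(n) = 238 (V(n) = -2 + (714 - 474) = -2 + 240 = 238)
V(-565) - 1*(-3528780) = 238 - 1*(-3528780) = 238 + 3528780 = 3529018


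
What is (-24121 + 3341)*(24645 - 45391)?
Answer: 431101880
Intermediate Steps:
(-24121 + 3341)*(24645 - 45391) = -20780*(-20746) = 431101880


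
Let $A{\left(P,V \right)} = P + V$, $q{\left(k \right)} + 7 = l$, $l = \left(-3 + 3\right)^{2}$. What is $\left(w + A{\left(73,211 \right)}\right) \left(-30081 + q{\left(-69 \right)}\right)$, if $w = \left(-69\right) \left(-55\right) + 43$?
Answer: $-124022736$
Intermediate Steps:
$w = 3838$ ($w = 3795 + 43 = 3838$)
$l = 0$ ($l = 0^{2} = 0$)
$q{\left(k \right)} = -7$ ($q{\left(k \right)} = -7 + 0 = -7$)
$\left(w + A{\left(73,211 \right)}\right) \left(-30081 + q{\left(-69 \right)}\right) = \left(3838 + \left(73 + 211\right)\right) \left(-30081 - 7\right) = \left(3838 + 284\right) \left(-30088\right) = 4122 \left(-30088\right) = -124022736$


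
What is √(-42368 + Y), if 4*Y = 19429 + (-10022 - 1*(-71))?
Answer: I*√159994/2 ≈ 200.0*I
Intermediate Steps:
Y = 4739/2 (Y = (19429 + (-10022 - 1*(-71)))/4 = (19429 + (-10022 + 71))/4 = (19429 - 9951)/4 = (¼)*9478 = 4739/2 ≈ 2369.5)
√(-42368 + Y) = √(-42368 + 4739/2) = √(-79997/2) = I*√159994/2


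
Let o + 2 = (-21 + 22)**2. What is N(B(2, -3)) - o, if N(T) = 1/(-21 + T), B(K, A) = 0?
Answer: 20/21 ≈ 0.95238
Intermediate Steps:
o = -1 (o = -2 + (-21 + 22)**2 = -2 + 1**2 = -2 + 1 = -1)
N(B(2, -3)) - o = 1/(-21 + 0) - 1*(-1) = 1/(-21) + 1 = -1/21 + 1 = 20/21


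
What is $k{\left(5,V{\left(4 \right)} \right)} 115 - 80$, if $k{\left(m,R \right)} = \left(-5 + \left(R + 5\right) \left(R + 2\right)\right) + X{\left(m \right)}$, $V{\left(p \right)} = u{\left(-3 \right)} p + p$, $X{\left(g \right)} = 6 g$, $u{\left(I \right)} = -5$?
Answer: $20505$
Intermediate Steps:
$V{\left(p \right)} = - 4 p$ ($V{\left(p \right)} = - 5 p + p = - 4 p$)
$k{\left(m,R \right)} = -5 + 6 m + \left(2 + R\right) \left(5 + R\right)$ ($k{\left(m,R \right)} = \left(-5 + \left(R + 5\right) \left(R + 2\right)\right) + 6 m = \left(-5 + \left(5 + R\right) \left(2 + R\right)\right) + 6 m = \left(-5 + \left(2 + R\right) \left(5 + R\right)\right) + 6 m = -5 + 6 m + \left(2 + R\right) \left(5 + R\right)$)
$k{\left(5,V{\left(4 \right)} \right)} 115 - 80 = \left(5 + \left(\left(-4\right) 4\right)^{2} + 6 \cdot 5 + 7 \left(\left(-4\right) 4\right)\right) 115 - 80 = \left(5 + \left(-16\right)^{2} + 30 + 7 \left(-16\right)\right) 115 - 80 = \left(5 + 256 + 30 - 112\right) 115 - 80 = 179 \cdot 115 - 80 = 20585 - 80 = 20505$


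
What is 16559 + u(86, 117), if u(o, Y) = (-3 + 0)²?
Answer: 16568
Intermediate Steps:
u(o, Y) = 9 (u(o, Y) = (-3)² = 9)
16559 + u(86, 117) = 16559 + 9 = 16568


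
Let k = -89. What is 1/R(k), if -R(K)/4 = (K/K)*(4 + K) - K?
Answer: -1/16 ≈ -0.062500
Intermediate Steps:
R(K) = -16 (R(K) = -4*((K/K)*(4 + K) - K) = -4*(1*(4 + K) - K) = -4*((4 + K) - K) = -4*4 = -16)
1/R(k) = 1/(-16) = -1/16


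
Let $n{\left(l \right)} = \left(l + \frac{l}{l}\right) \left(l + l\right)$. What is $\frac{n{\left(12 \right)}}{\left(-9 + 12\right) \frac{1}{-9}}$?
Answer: $-936$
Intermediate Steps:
$n{\left(l \right)} = 2 l \left(1 + l\right)$ ($n{\left(l \right)} = \left(l + 1\right) 2 l = \left(1 + l\right) 2 l = 2 l \left(1 + l\right)$)
$\frac{n{\left(12 \right)}}{\left(-9 + 12\right) \frac{1}{-9}} = \frac{2 \cdot 12 \left(1 + 12\right)}{\left(-9 + 12\right) \frac{1}{-9}} = \frac{2 \cdot 12 \cdot 13}{3 \left(- \frac{1}{9}\right)} = \frac{312}{- \frac{1}{3}} = 312 \left(-3\right) = -936$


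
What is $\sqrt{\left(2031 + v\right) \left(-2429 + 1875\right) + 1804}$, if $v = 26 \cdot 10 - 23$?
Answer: $2 i \sqrt{313667} \approx 1120.1 i$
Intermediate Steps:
$v = 237$ ($v = 260 - 23 = 237$)
$\sqrt{\left(2031 + v\right) \left(-2429 + 1875\right) + 1804} = \sqrt{\left(2031 + 237\right) \left(-2429 + 1875\right) + 1804} = \sqrt{2268 \left(-554\right) + 1804} = \sqrt{-1256472 + 1804} = \sqrt{-1254668} = 2 i \sqrt{313667}$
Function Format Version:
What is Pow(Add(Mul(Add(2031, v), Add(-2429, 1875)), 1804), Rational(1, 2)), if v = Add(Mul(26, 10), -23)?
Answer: Mul(2, I, Pow(313667, Rational(1, 2))) ≈ Mul(1120.1, I)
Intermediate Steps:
v = 237 (v = Add(260, -23) = 237)
Pow(Add(Mul(Add(2031, v), Add(-2429, 1875)), 1804), Rational(1, 2)) = Pow(Add(Mul(Add(2031, 237), Add(-2429, 1875)), 1804), Rational(1, 2)) = Pow(Add(Mul(2268, -554), 1804), Rational(1, 2)) = Pow(Add(-1256472, 1804), Rational(1, 2)) = Pow(-1254668, Rational(1, 2)) = Mul(2, I, Pow(313667, Rational(1, 2)))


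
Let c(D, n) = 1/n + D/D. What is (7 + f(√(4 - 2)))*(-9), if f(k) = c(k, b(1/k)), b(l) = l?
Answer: -72 - 9*√2 ≈ -84.728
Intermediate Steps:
c(D, n) = 1 + 1/n (c(D, n) = 1/n + 1 = 1 + 1/n)
f(k) = k*(1 + 1/k) (f(k) = (1 + 1/k)/((1/k)) = (1 + 1/k)/(1/k) = k*(1 + 1/k))
(7 + f(√(4 - 2)))*(-9) = (7 + (1 + √(4 - 2)))*(-9) = (7 + (1 + √2))*(-9) = (8 + √2)*(-9) = -72 - 9*√2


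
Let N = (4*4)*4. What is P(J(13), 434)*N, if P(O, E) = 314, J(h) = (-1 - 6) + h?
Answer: 20096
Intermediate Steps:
J(h) = -7 + h
N = 64 (N = 16*4 = 64)
P(J(13), 434)*N = 314*64 = 20096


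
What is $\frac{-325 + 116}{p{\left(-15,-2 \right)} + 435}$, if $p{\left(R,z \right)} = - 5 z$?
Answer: $- \frac{209}{445} \approx -0.46966$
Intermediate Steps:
$\frac{-325 + 116}{p{\left(-15,-2 \right)} + 435} = \frac{-325 + 116}{\left(-5\right) \left(-2\right) + 435} = - \frac{209}{10 + 435} = - \frac{209}{445}$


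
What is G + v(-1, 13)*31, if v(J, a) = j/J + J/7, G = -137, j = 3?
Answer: -1641/7 ≈ -234.43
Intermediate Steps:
v(J, a) = 3/J + J/7
G + v(-1, 13)*31 = -137 + (3/(-1) + (⅐)*(-1))*31 = -137 + (3*(-1) - ⅐)*31 = -137 + (-3 - ⅐)*31 = -137 - 22/7*31 = -137 - 682/7 = -1641/7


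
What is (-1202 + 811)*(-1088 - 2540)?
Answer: 1418548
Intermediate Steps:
(-1202 + 811)*(-1088 - 2540) = -391*(-3628) = 1418548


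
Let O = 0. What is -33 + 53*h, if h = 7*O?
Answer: -33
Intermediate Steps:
h = 0 (h = 7*0 = 0)
-33 + 53*h = -33 + 53*0 = -33 + 0 = -33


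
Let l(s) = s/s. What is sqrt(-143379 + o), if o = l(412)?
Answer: I*sqrt(143378) ≈ 378.65*I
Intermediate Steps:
l(s) = 1
o = 1
sqrt(-143379 + o) = sqrt(-143379 + 1) = sqrt(-143378) = I*sqrt(143378)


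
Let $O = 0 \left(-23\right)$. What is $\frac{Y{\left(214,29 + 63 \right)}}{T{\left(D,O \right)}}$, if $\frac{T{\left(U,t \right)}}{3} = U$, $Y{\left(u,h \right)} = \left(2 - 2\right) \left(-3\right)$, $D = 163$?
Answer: $0$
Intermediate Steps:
$Y{\left(u,h \right)} = 0$ ($Y{\left(u,h \right)} = 0 \left(-3\right) = 0$)
$O = 0$
$T{\left(U,t \right)} = 3 U$
$\frac{Y{\left(214,29 + 63 \right)}}{T{\left(D,O \right)}} = \frac{0}{3 \cdot 163} = \frac{0}{489} = 0 \cdot \frac{1}{489} = 0$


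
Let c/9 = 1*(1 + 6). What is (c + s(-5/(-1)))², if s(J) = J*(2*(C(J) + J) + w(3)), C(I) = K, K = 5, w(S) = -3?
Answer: 21904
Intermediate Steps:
C(I) = 5
s(J) = J*(7 + 2*J) (s(J) = J*(2*(5 + J) - 3) = J*((10 + 2*J) - 3) = J*(7 + 2*J))
c = 63 (c = 9*(1*(1 + 6)) = 9*(1*7) = 9*7 = 63)
(c + s(-5/(-1)))² = (63 + (-5/(-1))*(7 + 2*(-5/(-1))))² = (63 + (-5*(-1))*(7 + 2*(-5*(-1))))² = (63 + 5*(7 + 2*5))² = (63 + 5*(7 + 10))² = (63 + 5*17)² = (63 + 85)² = 148² = 21904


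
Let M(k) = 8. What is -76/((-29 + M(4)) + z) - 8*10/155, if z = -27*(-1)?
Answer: -1226/93 ≈ -13.183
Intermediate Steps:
z = 27
-76/((-29 + M(4)) + z) - 8*10/155 = -76/((-29 + 8) + 27) - 8*10/155 = -76/(-21 + 27) - 80*1/155 = -76/6 - 16/31 = -76*1/6 - 16/31 = -38/3 - 16/31 = -1226/93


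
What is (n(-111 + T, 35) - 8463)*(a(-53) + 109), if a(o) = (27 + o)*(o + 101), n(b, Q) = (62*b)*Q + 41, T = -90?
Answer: 506390288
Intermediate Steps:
n(b, Q) = 41 + 62*Q*b (n(b, Q) = 62*Q*b + 41 = 41 + 62*Q*b)
a(o) = (27 + o)*(101 + o)
(n(-111 + T, 35) - 8463)*(a(-53) + 109) = ((41 + 62*35*(-111 - 90)) - 8463)*((2727 + (-53)**2 + 128*(-53)) + 109) = ((41 + 62*35*(-201)) - 8463)*((2727 + 2809 - 6784) + 109) = ((41 - 436170) - 8463)*(-1248 + 109) = (-436129 - 8463)*(-1139) = -444592*(-1139) = 506390288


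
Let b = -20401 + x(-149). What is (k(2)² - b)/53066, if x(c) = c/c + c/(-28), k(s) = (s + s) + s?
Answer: 572059/1485848 ≈ 0.38500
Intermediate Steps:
k(s) = 3*s (k(s) = 2*s + s = 3*s)
x(c) = 1 - c/28 (x(c) = 1 + c*(-1/28) = 1 - c/28)
b = -571051/28 (b = -20401 + (1 - 1/28*(-149)) = -20401 + (1 + 149/28) = -20401 + 177/28 = -571051/28 ≈ -20395.)
(k(2)² - b)/53066 = ((3*2)² - 1*(-571051/28))/53066 = (6² + 571051/28)*(1/53066) = (36 + 571051/28)*(1/53066) = (572059/28)*(1/53066) = 572059/1485848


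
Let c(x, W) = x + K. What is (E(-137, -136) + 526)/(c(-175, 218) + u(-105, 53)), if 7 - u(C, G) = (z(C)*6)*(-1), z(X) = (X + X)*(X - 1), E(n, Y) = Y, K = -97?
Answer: 78/26659 ≈ 0.0029258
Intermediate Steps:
z(X) = 2*X*(-1 + X) (z(X) = (2*X)*(-1 + X) = 2*X*(-1 + X))
c(x, W) = -97 + x (c(x, W) = x - 97 = -97 + x)
u(C, G) = 7 + 12*C*(-1 + C) (u(C, G) = 7 - (2*C*(-1 + C))*6*(-1) = 7 - 12*C*(-1 + C)*(-1) = 7 - (-12)*C*(-1 + C) = 7 + 12*C*(-1 + C))
(E(-137, -136) + 526)/(c(-175, 218) + u(-105, 53)) = (-136 + 526)/((-97 - 175) + (7 + 12*(-105)*(-1 - 105))) = 390/(-272 + (7 + 12*(-105)*(-106))) = 390/(-272 + (7 + 133560)) = 390/(-272 + 133567) = 390/133295 = 390*(1/133295) = 78/26659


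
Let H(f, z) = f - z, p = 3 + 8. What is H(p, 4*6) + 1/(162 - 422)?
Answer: -3381/260 ≈ -13.004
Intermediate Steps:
p = 11
H(p, 4*6) + 1/(162 - 422) = (11 - 4*6) + 1/(162 - 422) = (11 - 1*24) + 1/(-260) = (11 - 24) - 1/260 = -13 - 1/260 = -3381/260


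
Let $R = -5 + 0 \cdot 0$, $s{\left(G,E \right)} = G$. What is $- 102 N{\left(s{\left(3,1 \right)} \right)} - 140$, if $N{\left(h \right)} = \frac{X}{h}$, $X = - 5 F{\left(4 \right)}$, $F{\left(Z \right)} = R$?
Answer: $-990$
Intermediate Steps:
$R = -5$ ($R = -5 + 0 = -5$)
$F{\left(Z \right)} = -5$
$X = 25$ ($X = \left(-5\right) \left(-5\right) = 25$)
$N{\left(h \right)} = \frac{25}{h}$
$- 102 N{\left(s{\left(3,1 \right)} \right)} - 140 = - 102 \cdot \frac{25}{3} - 140 = - 102 \cdot 25 \cdot \frac{1}{3} - 140 = \left(-102\right) \frac{25}{3} - 140 = -850 - 140 = -990$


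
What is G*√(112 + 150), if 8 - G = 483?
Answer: -475*√262 ≈ -7688.5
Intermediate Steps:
G = -475 (G = 8 - 1*483 = 8 - 483 = -475)
G*√(112 + 150) = -475*√(112 + 150) = -475*√262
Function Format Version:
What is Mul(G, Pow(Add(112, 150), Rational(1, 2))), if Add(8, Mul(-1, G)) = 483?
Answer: Mul(-475, Pow(262, Rational(1, 2))) ≈ -7688.5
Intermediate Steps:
G = -475 (G = Add(8, Mul(-1, 483)) = Add(8, -483) = -475)
Mul(G, Pow(Add(112, 150), Rational(1, 2))) = Mul(-475, Pow(Add(112, 150), Rational(1, 2))) = Mul(-475, Pow(262, Rational(1, 2)))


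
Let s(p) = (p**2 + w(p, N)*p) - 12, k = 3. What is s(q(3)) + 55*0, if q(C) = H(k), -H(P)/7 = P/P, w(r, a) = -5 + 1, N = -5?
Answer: 65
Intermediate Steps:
w(r, a) = -4
H(P) = -7 (H(P) = -7*P/P = -7*1 = -7)
q(C) = -7
s(p) = -12 + p**2 - 4*p (s(p) = (p**2 - 4*p) - 12 = -12 + p**2 - 4*p)
s(q(3)) + 55*0 = (-12 + (-7)**2 - 4*(-7)) + 55*0 = (-12 + 49 + 28) + 0 = 65 + 0 = 65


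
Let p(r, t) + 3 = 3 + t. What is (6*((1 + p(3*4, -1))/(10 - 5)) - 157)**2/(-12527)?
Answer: -24649/12527 ≈ -1.9677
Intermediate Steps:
p(r, t) = t (p(r, t) = -3 + (3 + t) = t)
(6*((1 + p(3*4, -1))/(10 - 5)) - 157)**2/(-12527) = (6*((1 - 1)/(10 - 5)) - 157)**2/(-12527) = (6*(0/5) - 157)**2*(-1/12527) = (6*(0*(1/5)) - 157)**2*(-1/12527) = (6*0 - 157)**2*(-1/12527) = (0 - 157)**2*(-1/12527) = (-157)**2*(-1/12527) = 24649*(-1/12527) = -24649/12527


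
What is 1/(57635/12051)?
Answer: 12051/57635 ≈ 0.20909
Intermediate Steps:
1/(57635/12051) = 12051/57635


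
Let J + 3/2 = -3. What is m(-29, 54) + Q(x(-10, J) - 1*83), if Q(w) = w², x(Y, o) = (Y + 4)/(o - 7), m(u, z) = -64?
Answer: 3564753/529 ≈ 6738.7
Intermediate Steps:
J = -9/2 (J = -3/2 - 3 = -9/2 ≈ -4.5000)
x(Y, o) = (4 + Y)/(-7 + o)
m(-29, 54) + Q(x(-10, J) - 1*83) = -64 + ((4 - 10)/(-7 - 9/2) - 1*83)² = -64 + (-6/(-23/2) - 83)² = -64 + (-2/23*(-6) - 83)² = -64 + (12/23 - 83)² = -64 + (-1897/23)² = -64 + 3598609/529 = 3564753/529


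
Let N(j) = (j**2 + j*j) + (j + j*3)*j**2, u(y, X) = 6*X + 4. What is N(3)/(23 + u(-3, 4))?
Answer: 42/17 ≈ 2.4706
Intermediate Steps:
u(y, X) = 4 + 6*X
N(j) = 2*j**2 + 4*j**3 (N(j) = (j**2 + j**2) + (j + 3*j)*j**2 = 2*j**2 + (4*j)*j**2 = 2*j**2 + 4*j**3)
N(3)/(23 + u(-3, 4)) = (3**2*(2 + 4*3))/(23 + (4 + 6*4)) = (9*(2 + 12))/(23 + (4 + 24)) = (9*14)/(23 + 28) = 126/51 = 126*(1/51) = 42/17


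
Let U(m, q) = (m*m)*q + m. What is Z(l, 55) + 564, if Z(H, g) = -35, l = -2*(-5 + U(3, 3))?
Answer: 529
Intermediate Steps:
U(m, q) = m + q*m**2 (U(m, q) = m**2*q + m = q*m**2 + m = m + q*m**2)
l = -50 (l = -2*(-5 + 3*(1 + 3*3)) = -2*(-5 + 3*(1 + 9)) = -2*(-5 + 3*10) = -2*(-5 + 30) = -2*25 = -50)
Z(l, 55) + 564 = -35 + 564 = 529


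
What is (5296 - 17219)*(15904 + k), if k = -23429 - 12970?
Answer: 244361885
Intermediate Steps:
k = -36399
(5296 - 17219)*(15904 + k) = (5296 - 17219)*(15904 - 36399) = -11923*(-20495) = 244361885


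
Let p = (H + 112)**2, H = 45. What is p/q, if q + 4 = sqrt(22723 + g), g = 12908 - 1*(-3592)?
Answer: 98596/39207 + 24649*sqrt(39223)/39207 ≈ 127.03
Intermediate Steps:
g = 16500 (g = 12908 + 3592 = 16500)
p = 24649 (p = (45 + 112)**2 = 157**2 = 24649)
q = -4 + sqrt(39223) (q = -4 + sqrt(22723 + 16500) = -4 + sqrt(39223) ≈ 194.05)
p/q = 24649/(-4 + sqrt(39223))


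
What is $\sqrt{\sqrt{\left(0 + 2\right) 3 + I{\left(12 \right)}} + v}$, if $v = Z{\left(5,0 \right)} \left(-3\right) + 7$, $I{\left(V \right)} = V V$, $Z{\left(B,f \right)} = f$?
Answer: $\sqrt{7 + 5 \sqrt{6}} \approx 4.3872$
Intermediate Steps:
$I{\left(V \right)} = V^{2}$
$v = 7$ ($v = 0 \left(-3\right) + 7 = 0 + 7 = 7$)
$\sqrt{\sqrt{\left(0 + 2\right) 3 + I{\left(12 \right)}} + v} = \sqrt{\sqrt{\left(0 + 2\right) 3 + 12^{2}} + 7} = \sqrt{\sqrt{2 \cdot 3 + 144} + 7} = \sqrt{\sqrt{6 + 144} + 7} = \sqrt{\sqrt{150} + 7} = \sqrt{5 \sqrt{6} + 7} = \sqrt{7 + 5 \sqrt{6}}$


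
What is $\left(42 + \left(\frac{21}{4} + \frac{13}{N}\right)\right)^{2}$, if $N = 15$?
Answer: $\frac{8334769}{3600} \approx 2315.2$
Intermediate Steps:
$\left(42 + \left(\frac{21}{4} + \frac{13}{N}\right)\right)^{2} = \left(42 + \left(\frac{21}{4} + \frac{13}{15}\right)\right)^{2} = \left(42 + \frac{367}{60}\right)^{2} = \left(\frac{2887}{60}\right)^{2} = \frac{8334769}{3600}$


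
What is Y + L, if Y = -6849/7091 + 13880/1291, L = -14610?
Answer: -133657386389/9154481 ≈ -14600.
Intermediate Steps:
Y = 89581021/9154481 (Y = -6849*1/7091 + 13880*(1/1291) = -6849/7091 + 13880/1291 = 89581021/9154481 ≈ 9.7855)
Y + L = 89581021/9154481 - 14610 = -133657386389/9154481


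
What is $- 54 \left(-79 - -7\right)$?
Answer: $3888$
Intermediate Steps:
$- 54 \left(-79 - -7\right) = - 54 \left(-79 + 7\right) = \left(-54\right) \left(-72\right) = 3888$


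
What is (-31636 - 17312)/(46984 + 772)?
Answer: -12237/11939 ≈ -1.0250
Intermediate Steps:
(-31636 - 17312)/(46984 + 772) = -48948/47756 = -48948*1/47756 = -12237/11939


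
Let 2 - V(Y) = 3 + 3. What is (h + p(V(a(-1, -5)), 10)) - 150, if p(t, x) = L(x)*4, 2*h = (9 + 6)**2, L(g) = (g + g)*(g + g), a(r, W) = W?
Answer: 3125/2 ≈ 1562.5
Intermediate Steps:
L(g) = 4*g**2 (L(g) = (2*g)*(2*g) = 4*g**2)
h = 225/2 (h = (9 + 6)**2/2 = (1/2)*15**2 = (1/2)*225 = 225/2 ≈ 112.50)
V(Y) = -4 (V(Y) = 2 - (3 + 3) = 2 - 1*6 = 2 - 6 = -4)
p(t, x) = 16*x**2 (p(t, x) = (4*x**2)*4 = 16*x**2)
(h + p(V(a(-1, -5)), 10)) - 150 = (225/2 + 16*10**2) - 150 = (225/2 + 16*100) - 150 = (225/2 + 1600) - 150 = 3425/2 - 150 = 3125/2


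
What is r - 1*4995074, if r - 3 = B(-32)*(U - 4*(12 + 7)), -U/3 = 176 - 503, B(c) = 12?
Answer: -4984211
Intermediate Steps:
U = 981 (U = -3*(176 - 503) = -3*(-327) = 981)
r = 10863 (r = 3 + 12*(981 - 4*(12 + 7)) = 3 + 12*(981 - 4*19) = 3 + 12*(981 - 76) = 3 + 12*905 = 3 + 10860 = 10863)
r - 1*4995074 = 10863 - 1*4995074 = 10863 - 4995074 = -4984211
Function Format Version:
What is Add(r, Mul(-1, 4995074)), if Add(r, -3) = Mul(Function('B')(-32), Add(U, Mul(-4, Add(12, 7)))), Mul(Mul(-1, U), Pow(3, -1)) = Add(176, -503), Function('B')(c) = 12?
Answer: -4984211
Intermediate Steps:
U = 981 (U = Mul(-3, Add(176, -503)) = Mul(-3, -327) = 981)
r = 10863 (r = Add(3, Mul(12, Add(981, Mul(-4, Add(12, 7))))) = Add(3, Mul(12, Add(981, Mul(-4, 19)))) = Add(3, Mul(12, Add(981, -76))) = Add(3, Mul(12, 905)) = Add(3, 10860) = 10863)
Add(r, Mul(-1, 4995074)) = Add(10863, Mul(-1, 4995074)) = Add(10863, -4995074) = -4984211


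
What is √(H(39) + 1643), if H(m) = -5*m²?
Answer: I*√5962 ≈ 77.214*I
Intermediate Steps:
√(H(39) + 1643) = √(-5*39² + 1643) = √(-5*1521 + 1643) = √(-7605 + 1643) = √(-5962) = I*√5962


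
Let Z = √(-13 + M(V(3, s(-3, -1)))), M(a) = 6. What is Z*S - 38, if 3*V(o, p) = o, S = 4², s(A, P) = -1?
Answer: -38 + 16*I*√7 ≈ -38.0 + 42.332*I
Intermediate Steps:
S = 16
V(o, p) = o/3
Z = I*√7 (Z = √(-13 + 6) = √(-7) = I*√7 ≈ 2.6458*I)
Z*S - 38 = (I*√7)*16 - 38 = 16*I*√7 - 38 = -38 + 16*I*√7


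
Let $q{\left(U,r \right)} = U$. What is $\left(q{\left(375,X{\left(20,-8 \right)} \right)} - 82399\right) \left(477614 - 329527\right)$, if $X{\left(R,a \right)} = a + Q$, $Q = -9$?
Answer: $-12146688088$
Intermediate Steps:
$X{\left(R,a \right)} = -9 + a$ ($X{\left(R,a \right)} = a - 9 = -9 + a$)
$\left(q{\left(375,X{\left(20,-8 \right)} \right)} - 82399\right) \left(477614 - 329527\right) = \left(375 - 82399\right) \left(477614 - 329527\right) = \left(-82024\right) 148087 = -12146688088$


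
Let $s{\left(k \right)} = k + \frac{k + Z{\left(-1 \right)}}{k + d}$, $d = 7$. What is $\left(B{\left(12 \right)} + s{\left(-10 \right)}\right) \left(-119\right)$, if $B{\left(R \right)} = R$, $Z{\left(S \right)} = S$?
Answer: $- \frac{2023}{3} \approx -674.33$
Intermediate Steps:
$s{\left(k \right)} = k + \frac{-1 + k}{7 + k}$ ($s{\left(k \right)} = k + \frac{k - 1}{k + 7} = k + \frac{-1 + k}{7 + k}$)
$\left(B{\left(12 \right)} + s{\left(-10 \right)}\right) \left(-119\right) = \left(12 + \frac{-1 + \left(-10\right)^{2} + 8 \left(-10\right)}{7 - 10}\right) \left(-119\right) = \left(12 + \frac{-1 + 100 - 80}{-3}\right) \left(-119\right) = \left(12 - \frac{19}{3}\right) \left(-119\right) = \frac{17}{3} \left(-119\right) = - \frac{2023}{3}$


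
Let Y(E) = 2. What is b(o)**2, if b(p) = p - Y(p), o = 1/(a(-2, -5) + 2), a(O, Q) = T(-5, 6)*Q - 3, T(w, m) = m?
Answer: 3969/961 ≈ 4.1301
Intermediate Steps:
a(O, Q) = -3 + 6*Q (a(O, Q) = 6*Q - 3 = -3 + 6*Q)
o = -1/31 (o = 1/((-3 + 6*(-5)) + 2) = 1/((-3 - 30) + 2) = 1/(-33 + 2) = 1/(-31) = -1/31 ≈ -0.032258)
b(p) = -2 + p (b(p) = p - 1*2 = p - 2 = -2 + p)
b(o)**2 = (-2 - 1/31)**2 = (-63/31)**2 = 3969/961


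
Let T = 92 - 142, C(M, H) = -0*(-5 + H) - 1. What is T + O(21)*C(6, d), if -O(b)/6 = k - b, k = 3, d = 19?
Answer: -158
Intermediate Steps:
C(M, H) = -1 (C(M, H) = -3*0 - 1 = 0 - 1 = -1)
O(b) = -18 + 6*b (O(b) = -6*(3 - b) = -18 + 6*b)
T = -50
T + O(21)*C(6, d) = -50 + (-18 + 6*21)*(-1) = -50 + (-18 + 126)*(-1) = -50 + 108*(-1) = -50 - 108 = -158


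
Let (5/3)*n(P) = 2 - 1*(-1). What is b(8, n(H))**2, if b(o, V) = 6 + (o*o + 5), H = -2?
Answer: 5625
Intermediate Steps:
n(P) = 9/5 (n(P) = 3*(2 - 1*(-1))/5 = 3*(2 + 1)/5 = (3/5)*3 = 9/5)
b(o, V) = 11 + o**2 (b(o, V) = 6 + (o**2 + 5) = 6 + (5 + o**2) = 11 + o**2)
b(8, n(H))**2 = (11 + 8**2)**2 = (11 + 64)**2 = 75**2 = 5625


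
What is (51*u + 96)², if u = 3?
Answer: 62001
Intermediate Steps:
(51*u + 96)² = (51*3 + 96)² = (153 + 96)² = 249² = 62001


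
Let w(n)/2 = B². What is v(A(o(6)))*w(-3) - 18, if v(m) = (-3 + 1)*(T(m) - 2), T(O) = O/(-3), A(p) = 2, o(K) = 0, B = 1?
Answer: -22/3 ≈ -7.3333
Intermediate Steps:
T(O) = -O/3 (T(O) = O*(-⅓) = -O/3)
w(n) = 2 (w(n) = 2*1² = 2*1 = 2)
v(m) = 4 + 2*m/3 (v(m) = (-3 + 1)*(-m/3 - 2) = -2*(-2 - m/3) = 4 + 2*m/3)
v(A(o(6)))*w(-3) - 18 = (4 + (⅔)*2)*2 - 18 = (4 + 4/3)*2 - 18 = (16/3)*2 - 18 = 32/3 - 18 = -22/3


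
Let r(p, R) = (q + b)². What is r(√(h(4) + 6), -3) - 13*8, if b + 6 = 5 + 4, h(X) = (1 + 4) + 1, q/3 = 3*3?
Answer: 796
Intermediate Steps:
q = 27 (q = 3*(3*3) = 3*9 = 27)
h(X) = 6 (h(X) = 5 + 1 = 6)
b = 3 (b = -6 + (5 + 4) = -6 + 9 = 3)
r(p, R) = 900 (r(p, R) = (27 + 3)² = 30² = 900)
r(√(h(4) + 6), -3) - 13*8 = 900 - 13*8 = 900 - 104 = 796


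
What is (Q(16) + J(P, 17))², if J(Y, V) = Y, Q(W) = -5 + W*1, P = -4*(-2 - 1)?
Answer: 529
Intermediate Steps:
P = 12 (P = -4*(-3) = 12)
Q(W) = -5 + W
(Q(16) + J(P, 17))² = ((-5 + 16) + 12)² = (11 + 12)² = 23² = 529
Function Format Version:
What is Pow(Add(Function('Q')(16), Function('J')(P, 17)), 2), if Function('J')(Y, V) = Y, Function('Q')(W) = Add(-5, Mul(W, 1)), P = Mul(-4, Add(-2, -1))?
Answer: 529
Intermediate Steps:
P = 12 (P = Mul(-4, -3) = 12)
Function('Q')(W) = Add(-5, W)
Pow(Add(Function('Q')(16), Function('J')(P, 17)), 2) = Pow(Add(Add(-5, 16), 12), 2) = Pow(Add(11, 12), 2) = Pow(23, 2) = 529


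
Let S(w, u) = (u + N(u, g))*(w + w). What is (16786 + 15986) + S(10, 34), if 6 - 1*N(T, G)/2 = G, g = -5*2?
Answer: 34092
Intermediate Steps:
g = -10
N(T, G) = 12 - 2*G
S(w, u) = 2*w*(32 + u) (S(w, u) = (u + (12 - 2*(-10)))*(w + w) = (u + (12 + 20))*(2*w) = (u + 32)*(2*w) = (32 + u)*(2*w) = 2*w*(32 + u))
(16786 + 15986) + S(10, 34) = (16786 + 15986) + 2*10*(32 + 34) = 32772 + 2*10*66 = 32772 + 1320 = 34092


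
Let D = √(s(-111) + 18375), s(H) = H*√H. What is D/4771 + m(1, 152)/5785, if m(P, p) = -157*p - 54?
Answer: -23918/5785 + √(18375 - 111*I*√111)/4771 ≈ -4.1061 - 0.00090367*I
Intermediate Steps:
m(P, p) = -54 - 157*p
s(H) = H^(3/2)
D = √(18375 - 111*I*√111) (D = √((-111)^(3/2) + 18375) = √(-111*I*√111 + 18375) = √(18375 - 111*I*√111) ≈ 135.62 - 4.3114*I)
D/4771 + m(1, 152)/5785 = √(18375 - 111*I*√111)/4771 + (-54 - 157*152)/5785 = √(18375 - 111*I*√111)*(1/4771) + (-54 - 23864)*(1/5785) = √(18375 - 111*I*√111)/4771 - 23918*1/5785 = √(18375 - 111*I*√111)/4771 - 23918/5785 = -23918/5785 + √(18375 - 111*I*√111)/4771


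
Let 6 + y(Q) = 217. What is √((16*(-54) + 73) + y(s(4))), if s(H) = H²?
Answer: 2*I*√145 ≈ 24.083*I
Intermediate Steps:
y(Q) = 211 (y(Q) = -6 + 217 = 211)
√((16*(-54) + 73) + y(s(4))) = √((16*(-54) + 73) + 211) = √((-864 + 73) + 211) = √(-791 + 211) = √(-580) = 2*I*√145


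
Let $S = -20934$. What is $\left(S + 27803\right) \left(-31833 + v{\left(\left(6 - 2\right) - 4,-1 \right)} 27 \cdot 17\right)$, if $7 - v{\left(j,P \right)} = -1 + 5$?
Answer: $-209202264$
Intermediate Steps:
$v{\left(j,P \right)} = 3$ ($v{\left(j,P \right)} = 7 - \left(-1 + 5\right) = 7 - 4 = 3$)
$\left(S + 27803\right) \left(-31833 + v{\left(\left(6 - 2\right) - 4,-1 \right)} 27 \cdot 17\right) = \left(-20934 + 27803\right) \left(-31833 + 3 \cdot 27 \cdot 17\right) = 6869 \left(-31833 + 81 \cdot 17\right) = 6869 \left(-31833 + 1377\right) = 6869 \left(-30456\right) = -209202264$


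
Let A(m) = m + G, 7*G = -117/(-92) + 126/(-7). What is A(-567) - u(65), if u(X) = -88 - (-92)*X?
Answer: -4161135/644 ≈ -6461.4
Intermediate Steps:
G = -1539/644 (G = (-117/(-92) + 126/(-7))/7 = (-117*(-1/92) + 126*(-⅐))/7 = (117/92 - 18)/7 = (⅐)*(-1539/92) = -1539/644 ≈ -2.3898)
A(m) = -1539/644 + m (A(m) = m - 1539/644 = -1539/644 + m)
u(X) = -88 + 92*X
A(-567) - u(65) = (-1539/644 - 567) - (-88 + 92*65) = -366687/644 - (-88 + 5980) = -366687/644 - 1*5892 = -366687/644 - 5892 = -4161135/644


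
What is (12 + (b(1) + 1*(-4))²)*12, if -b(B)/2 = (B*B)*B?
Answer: 576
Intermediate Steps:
b(B) = -2*B³ (b(B) = -2*B*B*B = -2*B²*B = -2*B³)
(12 + (b(1) + 1*(-4))²)*12 = (12 + (-2*1³ + 1*(-4))²)*12 = (12 + (-2*1 - 4)²)*12 = (12 + (-2 - 4)²)*12 = (12 + (-6)²)*12 = (12 + 36)*12 = 48*12 = 576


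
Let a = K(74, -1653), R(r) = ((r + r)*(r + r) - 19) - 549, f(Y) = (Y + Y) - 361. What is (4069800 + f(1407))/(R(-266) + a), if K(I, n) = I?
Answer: 4072253/282530 ≈ 14.414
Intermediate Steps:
f(Y) = -361 + 2*Y (f(Y) = 2*Y - 361 = -361 + 2*Y)
R(r) = -568 + 4*r² (R(r) = ((2*r)*(2*r) - 19) - 549 = (4*r² - 19) - 549 = (-19 + 4*r²) - 549 = -568 + 4*r²)
a = 74
(4069800 + f(1407))/(R(-266) + a) = (4069800 + (-361 + 2*1407))/((-568 + 4*(-266)²) + 74) = (4069800 + (-361 + 2814))/((-568 + 4*70756) + 74) = (4069800 + 2453)/((-568 + 283024) + 74) = 4072253/(282456 + 74) = 4072253/282530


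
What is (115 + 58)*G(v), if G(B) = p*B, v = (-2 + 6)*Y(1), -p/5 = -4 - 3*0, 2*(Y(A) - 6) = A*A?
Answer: 89960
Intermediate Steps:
Y(A) = 6 + A²/2 (Y(A) = 6 + (A*A)/2 = 6 + A²/2)
p = 20 (p = -5*(-4 - 3*0) = -5*(-4 + 0) = -5*(-4) = 20)
v = 26 (v = (-2 + 6)*(6 + (½)*1²) = 4*(6 + (½)*1) = 4*(6 + ½) = 4*(13/2) = 26)
G(B) = 20*B
(115 + 58)*G(v) = (115 + 58)*(20*26) = 173*520 = 89960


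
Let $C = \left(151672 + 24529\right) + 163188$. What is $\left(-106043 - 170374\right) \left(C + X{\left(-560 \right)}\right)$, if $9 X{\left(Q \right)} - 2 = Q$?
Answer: $-93795751359$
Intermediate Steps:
$C = 339389$ ($C = 176201 + 163188 = 339389$)
$X{\left(Q \right)} = \frac{2}{9} + \frac{Q}{9}$
$\left(-106043 - 170374\right) \left(C + X{\left(-560 \right)}\right) = \left(-106043 - 170374\right) \left(339389 + \left(\frac{2}{9} + \frac{1}{9} \left(-560\right)\right)\right) = - 276417 \left(339389 + \left(\frac{2}{9} - \frac{560}{9}\right)\right) = - 276417 \left(339389 - 62\right) = \left(-276417\right) 339327 = -93795751359$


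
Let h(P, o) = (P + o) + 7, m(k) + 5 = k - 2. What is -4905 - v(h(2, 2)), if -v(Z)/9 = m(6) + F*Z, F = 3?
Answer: -4617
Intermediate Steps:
m(k) = -7 + k (m(k) = -5 + (k - 2) = -5 + (-2 + k) = -7 + k)
h(P, o) = 7 + P + o
v(Z) = 9 - 27*Z (v(Z) = -9*((-7 + 6) + 3*Z) = -9*(-1 + 3*Z) = 9 - 27*Z)
-4905 - v(h(2, 2)) = -4905 - (9 - 27*(7 + 2 + 2)) = -4905 - (9 - 27*11) = -4905 - (9 - 297) = -4905 - 1*(-288) = -4905 + 288 = -4617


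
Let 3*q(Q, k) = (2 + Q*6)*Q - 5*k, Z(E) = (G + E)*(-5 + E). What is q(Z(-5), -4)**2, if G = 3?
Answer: 672400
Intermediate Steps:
Z(E) = (-5 + E)*(3 + E) (Z(E) = (3 + E)*(-5 + E) = (-5 + E)*(3 + E))
q(Q, k) = -5*k/3 + Q*(2 + 6*Q)/3 (q(Q, k) = ((2 + Q*6)*Q - 5*k)/3 = ((2 + 6*Q)*Q - 5*k)/3 = (Q*(2 + 6*Q) - 5*k)/3 = (-5*k + Q*(2 + 6*Q))/3 = -5*k/3 + Q*(2 + 6*Q)/3)
q(Z(-5), -4)**2 = (2*(-15 + (-5)**2 - 2*(-5))**2 - 5/3*(-4) + 2*(-15 + (-5)**2 - 2*(-5))/3)**2 = (2*(-15 + 25 + 10)**2 + 20/3 + 2*(-15 + 25 + 10)/3)**2 = (2*20**2 + 20/3 + (2/3)*20)**2 = (2*400 + 20/3 + 40/3)**2 = (800 + 20/3 + 40/3)**2 = 820**2 = 672400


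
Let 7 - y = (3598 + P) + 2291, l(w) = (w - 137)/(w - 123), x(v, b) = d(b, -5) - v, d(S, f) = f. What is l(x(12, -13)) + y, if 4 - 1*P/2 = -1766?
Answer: -94209/10 ≈ -9420.9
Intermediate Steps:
P = 3540 (P = 8 - 2*(-1766) = 8 + 3532 = 3540)
x(v, b) = -5 - v
l(w) = (-137 + w)/(-123 + w)
y = -9422 (y = 7 - ((3598 + 3540) + 2291) = 7 - (7138 + 2291) = 7 - 1*9429 = 7 - 9429 = -9422)
l(x(12, -13)) + y = (-137 + (-5 - 1*12))/(-123 + (-5 - 1*12)) - 9422 = (-137 + (-5 - 12))/(-123 + (-5 - 12)) - 9422 = (-137 - 17)/(-123 - 17) - 9422 = -154/(-140) - 9422 = -1/140*(-154) - 9422 = 11/10 - 9422 = -94209/10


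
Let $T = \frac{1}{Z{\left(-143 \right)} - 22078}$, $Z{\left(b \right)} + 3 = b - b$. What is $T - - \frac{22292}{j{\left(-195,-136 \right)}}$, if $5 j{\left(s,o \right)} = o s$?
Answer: $\frac{123056087}{29279406} \approx 4.2028$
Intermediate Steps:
$Z{\left(b \right)} = -3$ ($Z{\left(b \right)} = -3 + \left(b - b\right) = -3 + 0 = -3$)
$j{\left(s,o \right)} = \frac{o s}{5}$
$T = - \frac{1}{22081}$ ($T = \frac{1}{-3 - 22078} = \frac{1}{-22081} = - \frac{1}{22081} \approx -4.5288 \cdot 10^{-5}$)
$T - - \frac{22292}{j{\left(-195,-136 \right)}} = - \frac{1}{22081} - - \frac{22292}{\frac{1}{5} \left(-136\right) \left(-195\right)} = - \frac{1}{22081} - - \frac{22292}{5304} = - \frac{1}{22081} - \left(-22292\right) \frac{1}{5304} = - \frac{1}{22081} - - \frac{5573}{1326} = - \frac{1}{22081} + \frac{5573}{1326} = \frac{123056087}{29279406}$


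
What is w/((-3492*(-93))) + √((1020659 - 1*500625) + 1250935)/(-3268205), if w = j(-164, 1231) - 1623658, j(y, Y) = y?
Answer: -270637/54126 - √1770969/3268205 ≈ -5.0005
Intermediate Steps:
w = -1623822 (w = -164 - 1623658 = -1623822)
w/((-3492*(-93))) + √((1020659 - 1*500625) + 1250935)/(-3268205) = -1623822/((-3492*(-93))) + √((1020659 - 1*500625) + 1250935)/(-3268205) = -1623822/324756 + √((1020659 - 500625) + 1250935)*(-1/3268205) = -1623822*1/324756 + √(520034 + 1250935)*(-1/3268205) = -270637/54126 + √1770969*(-1/3268205) = -270637/54126 - √1770969/3268205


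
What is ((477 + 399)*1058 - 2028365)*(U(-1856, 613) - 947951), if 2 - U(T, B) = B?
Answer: 1044895111034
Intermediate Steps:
U(T, B) = 2 - B
((477 + 399)*1058 - 2028365)*(U(-1856, 613) - 947951) = ((477 + 399)*1058 - 2028365)*((2 - 1*613) - 947951) = (876*1058 - 2028365)*((2 - 613) - 947951) = (926808 - 2028365)*(-611 - 947951) = -1101557*(-948562) = 1044895111034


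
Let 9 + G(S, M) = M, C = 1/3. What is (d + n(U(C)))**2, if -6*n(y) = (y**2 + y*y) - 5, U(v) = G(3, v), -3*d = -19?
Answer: 931225/2916 ≈ 319.35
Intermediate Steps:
C = 1/3 ≈ 0.33333
d = 19/3 (d = -1/3*(-19) = 19/3 ≈ 6.3333)
G(S, M) = -9 + M
U(v) = -9 + v
n(y) = 5/6 - y**2/3 (n(y) = -((y**2 + y*y) - 5)/6 = -((y**2 + y**2) - 5)/6 = -(2*y**2 - 5)/6 = -(-5 + 2*y**2)/6 = 5/6 - y**2/3)
(d + n(U(C)))**2 = (19/3 + (5/6 - (-9 + 1/3)**2/3))**2 = (19/3 + (5/6 - (-26/3)**2/3))**2 = (19/3 + (5/6 - 1/3*676/9))**2 = (19/3 + (5/6 - 676/27))**2 = (19/3 - 1307/54)**2 = (-965/54)**2 = 931225/2916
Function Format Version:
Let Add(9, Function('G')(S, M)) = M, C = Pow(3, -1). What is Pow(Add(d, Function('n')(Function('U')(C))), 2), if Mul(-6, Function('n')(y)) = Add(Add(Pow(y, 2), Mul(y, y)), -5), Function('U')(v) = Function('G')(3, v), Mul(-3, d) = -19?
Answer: Rational(931225, 2916) ≈ 319.35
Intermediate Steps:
C = Rational(1, 3) ≈ 0.33333
d = Rational(19, 3) (d = Mul(Rational(-1, 3), -19) = Rational(19, 3) ≈ 6.3333)
Function('G')(S, M) = Add(-9, M)
Function('U')(v) = Add(-9, v)
Function('n')(y) = Add(Rational(5, 6), Mul(Rational(-1, 3), Pow(y, 2))) (Function('n')(y) = Mul(Rational(-1, 6), Add(Add(Pow(y, 2), Mul(y, y)), -5)) = Mul(Rational(-1, 6), Add(Add(Pow(y, 2), Pow(y, 2)), -5)) = Mul(Rational(-1, 6), Add(Mul(2, Pow(y, 2)), -5)) = Mul(Rational(-1, 6), Add(-5, Mul(2, Pow(y, 2)))) = Add(Rational(5, 6), Mul(Rational(-1, 3), Pow(y, 2))))
Pow(Add(d, Function('n')(Function('U')(C))), 2) = Pow(Add(Rational(19, 3), Add(Rational(5, 6), Mul(Rational(-1, 3), Pow(Add(-9, Rational(1, 3)), 2)))), 2) = Pow(Add(Rational(19, 3), Add(Rational(5, 6), Mul(Rational(-1, 3), Pow(Rational(-26, 3), 2)))), 2) = Pow(Add(Rational(19, 3), Add(Rational(5, 6), Mul(Rational(-1, 3), Rational(676, 9)))), 2) = Pow(Add(Rational(19, 3), Add(Rational(5, 6), Rational(-676, 27))), 2) = Pow(Add(Rational(19, 3), Rational(-1307, 54)), 2) = Pow(Rational(-965, 54), 2) = Rational(931225, 2916)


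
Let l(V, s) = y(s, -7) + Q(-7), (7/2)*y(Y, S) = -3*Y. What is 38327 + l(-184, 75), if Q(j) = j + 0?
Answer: 267790/7 ≈ 38256.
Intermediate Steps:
Q(j) = j
y(Y, S) = -6*Y/7 (y(Y, S) = 2*(-3*Y)/7 = -6*Y/7)
l(V, s) = -7 - 6*s/7 (l(V, s) = -6*s/7 - 7 = -7 - 6*s/7)
38327 + l(-184, 75) = 38327 + (-7 - 6/7*75) = 38327 + (-7 - 450/7) = 38327 - 499/7 = 267790/7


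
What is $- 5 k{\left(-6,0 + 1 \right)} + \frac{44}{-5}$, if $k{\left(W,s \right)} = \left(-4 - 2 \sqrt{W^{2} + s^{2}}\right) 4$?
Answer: $\frac{356}{5} + 40 \sqrt{37} \approx 314.51$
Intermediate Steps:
$k{\left(W,s \right)} = -16 - 8 \sqrt{W^{2} + s^{2}}$
$- 5 k{\left(-6,0 + 1 \right)} + \frac{44}{-5} = - 5 \left(-16 - 8 \sqrt{\left(-6\right)^{2} + \left(0 + 1\right)^{2}}\right) + \frac{44}{-5} = - 5 \left(-16 - 8 \sqrt{36 + 1^{2}}\right) + 44 \left(- \frac{1}{5}\right) = - 5 \left(-16 - 8 \sqrt{36 + 1}\right) - \frac{44}{5} = - 5 \left(-16 - 8 \sqrt{37}\right) - \frac{44}{5} = \left(80 + 40 \sqrt{37}\right) - \frac{44}{5} = \frac{356}{5} + 40 \sqrt{37}$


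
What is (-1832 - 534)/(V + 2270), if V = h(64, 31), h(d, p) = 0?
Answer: -1183/1135 ≈ -1.0423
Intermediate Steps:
V = 0
(-1832 - 534)/(V + 2270) = (-1832 - 534)/(0 + 2270) = -2366/2270 = -2366*1/2270 = -1183/1135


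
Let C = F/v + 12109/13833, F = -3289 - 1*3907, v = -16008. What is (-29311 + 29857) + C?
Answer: 348272683/636318 ≈ 547.33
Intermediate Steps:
F = -7196 (F = -3289 - 3907 = -7196)
C = 843055/636318 (C = -7196/(-16008) + 12109/13833 = -7196*(-1/16008) + 12109*(1/13833) = 1799/4002 + 12109/13833 = 843055/636318 ≈ 1.3249)
(-29311 + 29857) + C = (-29311 + 29857) + 843055/636318 = 546 + 843055/636318 = 348272683/636318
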